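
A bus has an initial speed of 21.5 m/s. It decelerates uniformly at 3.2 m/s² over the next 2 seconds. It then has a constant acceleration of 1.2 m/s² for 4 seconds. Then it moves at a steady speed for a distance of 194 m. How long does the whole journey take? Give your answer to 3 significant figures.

Phase 1 (decelerating): v₀ = 21.5 m/s, a = -3.2 m/s².
v = v₀ + at = 21.5 + (-3.2)(2) = 15.1 m/s
Δx = v₀t + ½at² = 21.5·2 + 0.5·-3.2·2² = 36.6 m

Phase 2 (accelerating): v₀ = 15.1 m/s, a = 1.2 m/s².
v = v₀ + at = 15.1 + (1.2)(4) = 19.9 m/s
Δx = v₀t + ½at² = 15.1·4 + 0.5·1.2·4² = 70.0 m

Phase 3 (constant speed): v₀ = 19.9 m/s, a = 0 m/s².
Constant speed: t = d/v = 194/19.9 = 9.75 s
Total time = 2.00 + 4.00 + 9.75 = 15.7 s

15.7 s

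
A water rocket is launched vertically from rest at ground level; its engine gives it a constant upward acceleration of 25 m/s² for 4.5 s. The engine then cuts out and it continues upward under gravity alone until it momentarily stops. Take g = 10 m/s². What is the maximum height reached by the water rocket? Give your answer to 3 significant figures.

886 m

Phase 1 (powered ascent): v₀ = 0 m/s, a = 25 m/s².
v = v₀ + at = 0 + (25)(4.5) = 112 m/s
Δx = v₀t + ½at² = 0·4.5 + 0.5·25·4.5² = 253 m

Phase 2 (coasting upward): v₀ = 112 m/s, a = -10 m/s².
v = v₀ + at → t = (0 − 112) / -10 = 11.2 s
v² = v₀² + 2aΔx → Δx = (0² − 112²)/(2·-10) = 633 m
Maximum height = 253 + 633 = 886 m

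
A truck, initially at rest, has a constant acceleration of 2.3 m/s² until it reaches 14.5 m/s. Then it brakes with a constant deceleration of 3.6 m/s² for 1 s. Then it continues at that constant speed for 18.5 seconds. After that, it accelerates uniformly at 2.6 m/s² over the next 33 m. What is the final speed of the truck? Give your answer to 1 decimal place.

17.0 m/s

Phase 1 (accelerating): v₀ = 0 m/s, a = 2.3 m/s².
v = v₀ + at → t = (14.5 − 0) / 2.3 = 6.30 s
v² = v₀² + 2aΔx → Δx = (14.5² − 0²)/(2·2.3) = 45.7 m

Phase 2 (decelerating): v₀ = 14.5 m/s, a = -3.6 m/s².
v = v₀ + at = 14.5 + (-3.6)(1) = 10.9 m/s
Δx = v₀t + ½at² = 14.5·1 + 0.5·-3.6·1² = 12.7 m

Phase 3 (constant speed): v₀ = 10.9 m/s, a = 0 m/s².
v = v₀ + at = 10.9 + (0)(18.5) = 10.9 m/s
Δx = v₀t + ½at² = 10.9·18.5 + 0.5·0·18.5² = 202 m

Phase 4 (accelerating): v₀ = 10.9 m/s, a = 2.6 m/s².
v² = v₀² + 2aΔx = 10.9² + 2·2.6·33 = 290 → v = 17.0 m/s
t = (v − v₀)/a = (17.0 − 10.9)/2.6 = 2.36 s
Final speed = 17.0 m/s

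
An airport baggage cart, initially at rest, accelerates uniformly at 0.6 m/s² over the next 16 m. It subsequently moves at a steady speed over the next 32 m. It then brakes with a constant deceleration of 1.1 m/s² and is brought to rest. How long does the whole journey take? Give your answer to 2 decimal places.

Phase 1 (accelerating): v₀ = 0 m/s, a = 0.6 m/s².
v² = v₀² + 2aΔx = 0² + 2·0.6·16 = 19.2 → v = 4.38 m/s
t = (v − v₀)/a = (4.38 − 0)/0.6 = 7.30 s

Phase 2 (constant speed): v₀ = 4.38 m/s, a = 0 m/s².
Constant speed: t = d/v = 32/4.38 = 7.30 s

Phase 3 (decelerating): v₀ = 4.38 m/s, a = -1.1 m/s².
v = v₀ + at → t = (0 − 4.38) / -1.1 = 3.98 s
v² = v₀² + 2aΔx → Δx = (0² − 4.38²)/(2·-1.1) = 8.73 m
Total time = 7.30 + 7.30 + 3.98 = 18.6 s

18.59 s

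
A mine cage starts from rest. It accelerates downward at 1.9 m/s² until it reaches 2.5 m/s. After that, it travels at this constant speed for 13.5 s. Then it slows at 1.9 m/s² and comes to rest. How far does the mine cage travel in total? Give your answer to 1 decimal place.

Phase 1 (accelerating): v₀ = 0 m/s, a = 1.9 m/s².
v = v₀ + at → t = (2.5 − 0) / 1.9 = 1.32 s
v² = v₀² + 2aΔx → Δx = (2.5² − 0²)/(2·1.9) = 1.64 m

Phase 2 (constant speed): v₀ = 2.50 m/s, a = 0 m/s².
v = v₀ + at = 2.50 + (0)(13.5) = 2.50 m/s
Δx = v₀t + ½at² = 2.50·13.5 + 0.5·0·13.5² = 33.8 m

Phase 3 (decelerating): v₀ = 2.50 m/s, a = -1.9 m/s².
v = v₀ + at → t = (0 − 2.50) / -1.9 = 1.32 s
v² = v₀² + 2aΔx → Δx = (0² − 2.50²)/(2·-1.9) = 1.64 m
Total distance = 1.64 + 33.8 + 1.64 = 37.0 m

37.0 m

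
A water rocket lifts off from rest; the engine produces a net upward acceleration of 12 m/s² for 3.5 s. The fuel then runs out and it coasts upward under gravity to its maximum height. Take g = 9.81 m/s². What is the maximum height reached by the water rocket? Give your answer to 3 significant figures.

163 m

Phase 1 (powered ascent): v₀ = 0 m/s, a = 12 m/s².
v = v₀ + at = 0 + (12)(3.5) = 42.0 m/s
Δx = v₀t + ½at² = 0·3.5 + 0.5·12·3.5² = 73.5 m

Phase 2 (coasting upward): v₀ = 42.0 m/s, a = -9.81 m/s².
v = v₀ + at → t = (0 − 42.0) / -9.81 = 4.28 s
v² = v₀² + 2aΔx → Δx = (0² − 42.0²)/(2·-9.81) = 89.9 m
Maximum height = 73.5 + 89.9 = 163 m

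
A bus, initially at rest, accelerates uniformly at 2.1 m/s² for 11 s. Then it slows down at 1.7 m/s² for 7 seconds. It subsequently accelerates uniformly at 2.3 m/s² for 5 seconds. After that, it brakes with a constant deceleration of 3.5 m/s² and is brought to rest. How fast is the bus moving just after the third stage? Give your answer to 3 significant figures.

Phase 1 (accelerating): v₀ = 0 m/s, a = 2.1 m/s².
v = v₀ + at = 0 + (2.1)(11) = 23.1 m/s
Δx = v₀t + ½at² = 0·11 + 0.5·2.1·11² = 127 m

Phase 2 (decelerating): v₀ = 23.1 m/s, a = -1.7 m/s².
v = v₀ + at = 23.1 + (-1.7)(7) = 11.2 m/s
Δx = v₀t + ½at² = 23.1·7 + 0.5·-1.7·7² = 120 m

Phase 3 (accelerating): v₀ = 11.2 m/s, a = 2.3 m/s².
v = v₀ + at = 11.2 + (2.3)(5) = 22.7 m/s
Δx = v₀t + ½at² = 11.2·5 + 0.5·2.3·5² = 84.8 m
Speed at end of phase 3 = 22.7 m/s

22.7 m/s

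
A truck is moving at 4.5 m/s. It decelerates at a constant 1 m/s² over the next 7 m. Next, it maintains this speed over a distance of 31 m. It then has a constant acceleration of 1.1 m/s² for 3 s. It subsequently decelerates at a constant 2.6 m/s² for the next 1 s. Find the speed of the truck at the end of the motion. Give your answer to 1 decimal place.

Phase 1 (decelerating): v₀ = 4.50 m/s, a = -1 m/s².
v² = v₀² + 2aΔx = 4.50² + 2·-1·7 = 6.25 → v = 2.50 m/s
t = (v − v₀)/a = (2.50 − 4.50)/-1 = 2.00 s

Phase 2 (constant speed): v₀ = 2.50 m/s, a = 0 m/s².
Constant speed: t = d/v = 31/2.50 = 12.4 s

Phase 3 (accelerating): v₀ = 2.50 m/s, a = 1.1 m/s².
v = v₀ + at = 2.50 + (1.1)(3) = 5.80 m/s
Δx = v₀t + ½at² = 2.50·3 + 0.5·1.1·3² = 12.4 m

Phase 4 (decelerating): v₀ = 5.80 m/s, a = -2.6 m/s².
v = v₀ + at = 5.80 + (-2.6)(1) = 3.20 m/s
Δx = v₀t + ½at² = 5.80·1 + 0.5·-2.6·1² = 4.50 m
Final speed = 3.20 m/s

3.2 m/s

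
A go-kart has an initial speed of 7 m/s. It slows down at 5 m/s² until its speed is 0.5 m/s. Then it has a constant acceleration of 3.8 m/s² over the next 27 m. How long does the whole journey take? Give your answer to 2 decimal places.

4.94 s

Phase 1 (decelerating): v₀ = 7.00 m/s, a = -5 m/s².
v = v₀ + at → t = (0.5 − 7.00) / -5 = 1.30 s
v² = v₀² + 2aΔx → Δx = (0.5² − 7.00²)/(2·-5) = 4.88 m

Phase 2 (accelerating): v₀ = 0.500 m/s, a = 3.8 m/s².
v² = v₀² + 2aΔx = 0.500² + 2·3.8·27 = 205 → v = 14.3 m/s
t = (v − v₀)/a = (14.3 − 0.500)/3.8 = 3.64 s
Total time = 1.30 + 3.64 = 4.94 s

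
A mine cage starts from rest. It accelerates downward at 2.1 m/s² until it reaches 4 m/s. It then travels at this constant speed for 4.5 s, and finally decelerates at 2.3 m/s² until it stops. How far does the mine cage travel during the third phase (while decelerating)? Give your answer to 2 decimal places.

Phase 1 (accelerating): v₀ = 0 m/s, a = 2.1 m/s².
v = v₀ + at → t = (4 − 0) / 2.1 = 1.90 s
v² = v₀² + 2aΔx → Δx = (4² − 0²)/(2·2.1) = 3.81 m

Phase 2 (constant speed): v₀ = 4.00 m/s, a = 0 m/s².
v = v₀ + at = 4.00 + (0)(4.5) = 4.00 m/s
Δx = v₀t + ½at² = 4.00·4.5 + 0.5·0·4.5² = 18.0 m

Phase 3 (decelerating): v₀ = 4.00 m/s, a = -2.3 m/s².
v = v₀ + at → t = (0 − 4.00) / -2.3 = 1.74 s
v² = v₀² + 2aΔx → Δx = (0² − 4.00²)/(2·-2.3) = 3.48 m
Distance in phase 3 = 3.48 m

3.48 m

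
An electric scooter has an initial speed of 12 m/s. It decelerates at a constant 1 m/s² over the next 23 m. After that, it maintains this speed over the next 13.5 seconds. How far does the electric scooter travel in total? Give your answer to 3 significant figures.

157 m

Phase 1 (decelerating): v₀ = 12.0 m/s, a = -1 m/s².
v² = v₀² + 2aΔx = 12.0² + 2·-1·23 = 98.0 → v = 9.90 m/s
t = (v − v₀)/a = (9.90 − 12.0)/-1 = 2.10 s

Phase 2 (constant speed): v₀ = 9.90 m/s, a = 0 m/s².
v = v₀ + at = 9.90 + (0)(13.5) = 9.90 m/s
Δx = v₀t + ½at² = 9.90·13.5 + 0.5·0·13.5² = 134 m
Total distance = 23.0 + 134 = 157 m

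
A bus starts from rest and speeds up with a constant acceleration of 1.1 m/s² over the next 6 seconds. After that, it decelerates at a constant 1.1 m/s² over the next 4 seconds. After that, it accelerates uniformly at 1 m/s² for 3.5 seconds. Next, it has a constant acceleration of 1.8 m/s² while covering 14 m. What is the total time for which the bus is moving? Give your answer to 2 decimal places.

15.39 s

Phase 1 (accelerating): v₀ = 0 m/s, a = 1.1 m/s².
v = v₀ + at = 0 + (1.1)(6) = 6.60 m/s
Δx = v₀t + ½at² = 0·6 + 0.5·1.1·6² = 19.8 m

Phase 2 (decelerating): v₀ = 6.60 m/s, a = -1.1 m/s².
v = v₀ + at = 6.60 + (-1.1)(4) = 2.20 m/s
Δx = v₀t + ½at² = 6.60·4 + 0.5·-1.1·4² = 17.6 m

Phase 3 (accelerating): v₀ = 2.20 m/s, a = 1 m/s².
v = v₀ + at = 2.20 + (1)(3.5) = 5.70 m/s
Δx = v₀t + ½at² = 2.20·3.5 + 0.5·1·3.5² = 13.8 m

Phase 4 (accelerating): v₀ = 5.70 m/s, a = 1.8 m/s².
v² = v₀² + 2aΔx = 5.70² + 2·1.8·14 = 82.9 → v = 9.10 m/s
t = (v − v₀)/a = (9.10 − 5.70)/1.8 = 1.89 s
Total time = 6.00 + 4.00 + 3.50 + 1.89 = 15.4 s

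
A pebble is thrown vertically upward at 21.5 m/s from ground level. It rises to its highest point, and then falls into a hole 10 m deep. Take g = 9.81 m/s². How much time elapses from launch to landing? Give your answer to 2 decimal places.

4.81 s

Phase 1 (rising): v₀ = 21.5 m/s, a = -9.81 m/s².
v = v₀ + at → t = (0 − 21.5) / -9.81 = 2.19 s
v² = v₀² + 2aΔx → Δx = (0² − 21.5²)/(2·-9.81) = 23.6 m

Phase 2 (falling): v₀ = 0 m/s, a = -9.81 m/s².
Falls 33.6 m from rest: t = √(2·33.6/9.81) = 2.62 s; v = g·t = 25.7 m/s.
Total time = 2.19 + 2.62 = 4.81 s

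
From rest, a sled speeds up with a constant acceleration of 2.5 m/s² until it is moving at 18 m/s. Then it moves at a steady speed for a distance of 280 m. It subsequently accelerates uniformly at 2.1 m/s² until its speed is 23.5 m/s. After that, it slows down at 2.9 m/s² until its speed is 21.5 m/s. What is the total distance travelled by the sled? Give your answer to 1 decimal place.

Phase 1 (accelerating): v₀ = 0 m/s, a = 2.5 m/s².
v = v₀ + at → t = (18 − 0) / 2.5 = 7.20 s
v² = v₀² + 2aΔx → Δx = (18² − 0²)/(2·2.5) = 64.8 m

Phase 2 (constant speed): v₀ = 18.0 m/s, a = 0 m/s².
Constant speed: t = d/v = 280/18.0 = 15.6 s

Phase 3 (accelerating): v₀ = 18.0 m/s, a = 2.1 m/s².
v = v₀ + at → t = (23.5 − 18.0) / 2.1 = 2.62 s
v² = v₀² + 2aΔx → Δx = (23.5² − 18.0²)/(2·2.1) = 54.3 m

Phase 4 (decelerating): v₀ = 23.5 m/s, a = -2.9 m/s².
v = v₀ + at → t = (21.5 − 23.5) / -2.9 = 0.690 s
v² = v₀² + 2aΔx → Δx = (21.5² − 23.5²)/(2·-2.9) = 15.5 m
Total distance = 64.8 + 280 + 54.3 + 15.5 = 415 m

414.7 m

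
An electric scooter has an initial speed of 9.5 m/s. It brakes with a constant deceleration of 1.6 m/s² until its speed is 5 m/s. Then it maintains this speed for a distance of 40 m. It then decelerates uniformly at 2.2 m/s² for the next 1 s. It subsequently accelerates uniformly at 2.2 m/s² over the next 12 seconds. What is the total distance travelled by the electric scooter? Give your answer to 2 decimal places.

256.29 m

Phase 1 (decelerating): v₀ = 9.50 m/s, a = -1.6 m/s².
v = v₀ + at → t = (5 − 9.50) / -1.6 = 2.81 s
v² = v₀² + 2aΔx → Δx = (5² − 9.50²)/(2·-1.6) = 20.4 m

Phase 2 (constant speed): v₀ = 5.00 m/s, a = 0 m/s².
Constant speed: t = d/v = 40/5.00 = 8.00 s

Phase 3 (decelerating): v₀ = 5.00 m/s, a = -2.2 m/s².
v = v₀ + at = 5.00 + (-2.2)(1) = 2.80 m/s
Δx = v₀t + ½at² = 5.00·1 + 0.5·-2.2·1² = 3.90 m

Phase 4 (accelerating): v₀ = 2.80 m/s, a = 2.2 m/s².
v = v₀ + at = 2.80 + (2.2)(12) = 29.2 m/s
Δx = v₀t + ½at² = 2.80·12 + 0.5·2.2·12² = 192 m
Total distance = 20.4 + 40.0 + 3.90 + 192 = 256 m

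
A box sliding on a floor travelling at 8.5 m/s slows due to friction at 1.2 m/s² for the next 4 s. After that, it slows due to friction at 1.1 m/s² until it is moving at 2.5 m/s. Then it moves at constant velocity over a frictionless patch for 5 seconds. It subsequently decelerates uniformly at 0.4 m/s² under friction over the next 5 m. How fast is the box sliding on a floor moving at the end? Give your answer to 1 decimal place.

Phase 1 (decelerating): v₀ = 8.50 m/s, a = -1.2 m/s².
v = v₀ + at = 8.50 + (-1.2)(4) = 3.70 m/s
Δx = v₀t + ½at² = 8.50·4 + 0.5·-1.2·4² = 24.4 m

Phase 2 (decelerating): v₀ = 3.70 m/s, a = -1.1 m/s².
v = v₀ + at → t = (2.5 − 3.70) / -1.1 = 1.09 s
v² = v₀² + 2aΔx → Δx = (2.5² − 3.70²)/(2·-1.1) = 3.38 m

Phase 3 (constant speed): v₀ = 2.50 m/s, a = 0 m/s².
v = v₀ + at = 2.50 + (0)(5) = 2.50 m/s
Δx = v₀t + ½at² = 2.50·5 + 0.5·0·5² = 12.5 m

Phase 4 (decelerating): v₀ = 2.50 m/s, a = -0.4 m/s².
v² = v₀² + 2aΔx = 2.50² + 2·-0.4·5 = 2.25 → v = 1.50 m/s
t = (v − v₀)/a = (1.50 − 2.50)/-0.4 = 2.50 s
Final speed = 1.50 m/s

1.5 m/s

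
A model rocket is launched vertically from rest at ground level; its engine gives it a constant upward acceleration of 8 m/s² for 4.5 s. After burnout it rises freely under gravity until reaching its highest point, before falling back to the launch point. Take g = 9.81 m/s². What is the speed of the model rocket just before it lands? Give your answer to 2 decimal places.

Phase 1 (powered ascent): v₀ = 0 m/s, a = 8 m/s².
v = v₀ + at = 0 + (8)(4.5) = 36.0 m/s
Δx = v₀t + ½at² = 0·4.5 + 0.5·8·4.5² = 81.0 m

Phase 2 (coasting upward): v₀ = 36.0 m/s, a = -9.81 m/s².
v = v₀ + at → t = (0 − 36.0) / -9.81 = 3.67 s
v² = v₀² + 2aΔx → Δx = (0² − 36.0²)/(2·-9.81) = 66.1 m

Phase 3 (free fall): v₀ = 0 m/s, a = -9.81 m/s².
Falls 147 m from rest: t = √(2·147/9.81) = 5.48 s; v = g·t = 53.7 m/s.
Impact speed = 53.7 m/s

53.71 m/s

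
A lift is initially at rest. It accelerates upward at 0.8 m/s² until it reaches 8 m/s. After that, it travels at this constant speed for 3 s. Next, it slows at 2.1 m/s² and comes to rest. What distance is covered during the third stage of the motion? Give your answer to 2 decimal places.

15.24 m

Phase 1 (accelerating): v₀ = 0 m/s, a = 0.8 m/s².
v = v₀ + at → t = (8 − 0) / 0.8 = 10.0 s
v² = v₀² + 2aΔx → Δx = (8² − 0²)/(2·0.8) = 40.0 m

Phase 2 (constant speed): v₀ = 8.00 m/s, a = 0 m/s².
v = v₀ + at = 8.00 + (0)(3) = 8.00 m/s
Δx = v₀t + ½at² = 8.00·3 + 0.5·0·3² = 24.0 m

Phase 3 (decelerating): v₀ = 8.00 m/s, a = -2.1 m/s².
v = v₀ + at → t = (0 − 8.00) / -2.1 = 3.81 s
v² = v₀² + 2aΔx → Δx = (0² − 8.00²)/(2·-2.1) = 15.2 m
Distance in phase 3 = 15.2 m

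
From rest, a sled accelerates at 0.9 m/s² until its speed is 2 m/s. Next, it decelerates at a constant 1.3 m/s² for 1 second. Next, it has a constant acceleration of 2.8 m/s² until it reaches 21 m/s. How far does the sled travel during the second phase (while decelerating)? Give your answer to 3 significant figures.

Phase 1 (accelerating): v₀ = 0 m/s, a = 0.9 m/s².
v = v₀ + at → t = (2 − 0) / 0.9 = 2.22 s
v² = v₀² + 2aΔx → Δx = (2² − 0²)/(2·0.9) = 2.22 m

Phase 2 (decelerating): v₀ = 2.00 m/s, a = -1.3 m/s².
v = v₀ + at = 2.00 + (-1.3)(1) = 0.700 m/s
Δx = v₀t + ½at² = 2.00·1 + 0.5·-1.3·1² = 1.35 m
Distance in phase 2 = 1.35 m

1.35 m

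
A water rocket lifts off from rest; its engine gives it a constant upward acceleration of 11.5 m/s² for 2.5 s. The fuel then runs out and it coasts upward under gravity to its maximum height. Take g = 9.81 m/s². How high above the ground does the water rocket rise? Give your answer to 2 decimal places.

Phase 1 (powered ascent): v₀ = 0 m/s, a = 11.5 m/s².
v = v₀ + at = 0 + (11.5)(2.5) = 28.8 m/s
Δx = v₀t + ½at² = 0·2.5 + 0.5·11.5·2.5² = 35.9 m

Phase 2 (coasting upward): v₀ = 28.8 m/s, a = -9.81 m/s².
v = v₀ + at → t = (0 − 28.8) / -9.81 = 2.93 s
v² = v₀² + 2aΔx → Δx = (0² − 28.8²)/(2·-9.81) = 42.1 m
Maximum height = 35.9 + 42.1 = 78.1 m

78.07 m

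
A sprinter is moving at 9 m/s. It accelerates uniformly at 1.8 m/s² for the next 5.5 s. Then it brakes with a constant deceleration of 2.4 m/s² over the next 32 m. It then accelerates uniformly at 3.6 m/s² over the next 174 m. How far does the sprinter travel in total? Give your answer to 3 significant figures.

283 m

Phase 1 (accelerating): v₀ = 9.00 m/s, a = 1.8 m/s².
v = v₀ + at = 9.00 + (1.8)(5.5) = 18.9 m/s
Δx = v₀t + ½at² = 9.00·5.5 + 0.5·1.8·5.5² = 76.7 m

Phase 2 (decelerating): v₀ = 18.9 m/s, a = -2.4 m/s².
v² = v₀² + 2aΔx = 18.9² + 2·-2.4·32 = 204 → v = 14.3 m/s
t = (v − v₀)/a = (14.3 − 18.9)/-2.4 = 1.93 s

Phase 3 (accelerating): v₀ = 14.3 m/s, a = 3.6 m/s².
v² = v₀² + 2aΔx = 14.3² + 2·3.6·174 = 1460 → v = 38.2 m/s
t = (v − v₀)/a = (38.2 − 14.3)/3.6 = 6.64 s
Total distance = 76.7 + 32.0 + 174 = 283 m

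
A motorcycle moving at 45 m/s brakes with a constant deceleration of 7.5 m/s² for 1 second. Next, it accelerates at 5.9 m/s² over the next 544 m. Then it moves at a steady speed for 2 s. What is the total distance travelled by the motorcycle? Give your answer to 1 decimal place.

Phase 1 (decelerating): v₀ = 45.0 m/s, a = -7.5 m/s².
v = v₀ + at = 45.0 + (-7.5)(1) = 37.5 m/s
Δx = v₀t + ½at² = 45.0·1 + 0.5·-7.5·1² = 41.2 m

Phase 2 (accelerating): v₀ = 37.5 m/s, a = 5.9 m/s².
v² = v₀² + 2aΔx = 37.5² + 2·5.9·544 = 7830 → v = 88.5 m/s
t = (v − v₀)/a = (88.5 − 37.5)/5.9 = 8.64 s

Phase 3 (constant speed): v₀ = 88.5 m/s, a = 0 m/s².
v = v₀ + at = 88.5 + (0)(2) = 88.5 m/s
Δx = v₀t + ½at² = 88.5·2 + 0.5·0·2² = 177 m
Total distance = 41.2 + 544 + 177 = 762 m

762.2 m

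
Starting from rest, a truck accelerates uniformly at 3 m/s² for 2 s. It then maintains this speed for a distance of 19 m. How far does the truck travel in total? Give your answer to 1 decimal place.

25.0 m

Phase 1 (accelerating): v₀ = 0 m/s, a = 3 m/s².
v = v₀ + at = 0 + (3)(2) = 6.00 m/s
Δx = v₀t + ½at² = 0·2 + 0.5·3·2² = 6.00 m

Phase 2 (constant speed): v₀ = 6.00 m/s, a = 0 m/s².
Constant speed: t = d/v = 19/6.00 = 3.17 s
Total distance = 6.00 + 19.0 = 25.0 m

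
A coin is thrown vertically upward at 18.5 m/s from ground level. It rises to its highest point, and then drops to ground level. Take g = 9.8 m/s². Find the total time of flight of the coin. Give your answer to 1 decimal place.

Phase 1 (rising): v₀ = 18.5 m/s, a = -9.8 m/s².
v = v₀ + at → t = (0 − 18.5) / -9.8 = 1.89 s
v² = v₀² + 2aΔx → Δx = (0² − 18.5²)/(2·-9.8) = 17.5 m

Phase 2 (falling): v₀ = 0 m/s, a = -9.8 m/s².
Falls 17.5 m from rest: t = √(2·17.5/9.8) = 1.89 s; v = g·t = 18.5 m/s.
Total time = 1.89 + 1.89 = 3.78 s

3.8 s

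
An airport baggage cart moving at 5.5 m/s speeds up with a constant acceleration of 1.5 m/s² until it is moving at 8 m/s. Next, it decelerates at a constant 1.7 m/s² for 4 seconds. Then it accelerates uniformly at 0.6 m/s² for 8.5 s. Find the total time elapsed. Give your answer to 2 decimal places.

14.17 s

Phase 1 (accelerating): v₀ = 5.50 m/s, a = 1.5 m/s².
v = v₀ + at → t = (8 − 5.50) / 1.5 = 1.67 s
v² = v₀² + 2aΔx → Δx = (8² − 5.50²)/(2·1.5) = 11.2 m

Phase 2 (decelerating): v₀ = 8.00 m/s, a = -1.7 m/s².
v = v₀ + at = 8.00 + (-1.7)(4) = 1.20 m/s
Δx = v₀t + ½at² = 8.00·4 + 0.5·-1.7·4² = 18.4 m

Phase 3 (accelerating): v₀ = 1.20 m/s, a = 0.6 m/s².
v = v₀ + at = 1.20 + (0.6)(8.5) = 6.30 m/s
Δx = v₀t + ½at² = 1.20·8.5 + 0.5·0.6·8.5² = 31.9 m
Total time = 1.67 + 4.00 + 8.50 = 14.2 s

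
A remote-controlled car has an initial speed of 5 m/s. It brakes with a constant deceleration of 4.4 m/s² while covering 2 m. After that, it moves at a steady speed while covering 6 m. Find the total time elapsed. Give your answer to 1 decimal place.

Phase 1 (decelerating): v₀ = 5.00 m/s, a = -4.4 m/s².
v² = v₀² + 2aΔx = 5.00² + 2·-4.4·2 = 7.40 → v = 2.72 m/s
t = (v − v₀)/a = (2.72 − 5.00)/-4.4 = 0.518 s

Phase 2 (constant speed): v₀ = 2.72 m/s, a = 0 m/s².
Constant speed: t = d/v = 6/2.72 = 2.21 s
Total time = 0.518 + 2.21 = 2.72 s

2.7 s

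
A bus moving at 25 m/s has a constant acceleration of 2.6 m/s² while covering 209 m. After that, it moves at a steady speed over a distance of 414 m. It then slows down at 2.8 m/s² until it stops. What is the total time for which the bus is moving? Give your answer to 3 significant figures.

Phase 1 (accelerating): v₀ = 25.0 m/s, a = 2.6 m/s².
v² = v₀² + 2aΔx = 25.0² + 2·2.6·209 = 1710 → v = 41.4 m/s
t = (v − v₀)/a = (41.4 − 25.0)/2.6 = 6.30 s

Phase 2 (constant speed): v₀ = 41.4 m/s, a = 0 m/s².
Constant speed: t = d/v = 414/41.4 = 10.0 s

Phase 3 (decelerating): v₀ = 41.4 m/s, a = -2.8 m/s².
v = v₀ + at → t = (0 − 41.4) / -2.8 = 14.8 s
v² = v₀² + 2aΔx → Δx = (0² − 41.4²)/(2·-2.8) = 306 m
Total time = 6.30 + 10.0 + 14.8 = 31.1 s

31.1 s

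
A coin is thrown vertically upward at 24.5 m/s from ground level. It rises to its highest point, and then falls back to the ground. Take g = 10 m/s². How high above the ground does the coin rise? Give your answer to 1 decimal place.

Phase 1 (rising): v₀ = 24.5 m/s, a = -10 m/s².
v = v₀ + at → t = (0 − 24.5) / -10 = 2.45 s
v² = v₀² + 2aΔx → Δx = (0² − 24.5²)/(2·-10) = 30.0 m
Maximum height = 30.0 m

30.0 m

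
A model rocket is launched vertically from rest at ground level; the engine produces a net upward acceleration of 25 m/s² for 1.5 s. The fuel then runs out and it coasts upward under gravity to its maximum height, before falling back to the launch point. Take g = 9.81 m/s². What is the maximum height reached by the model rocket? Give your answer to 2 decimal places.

99.80 m

Phase 1 (powered ascent): v₀ = 0 m/s, a = 25 m/s².
v = v₀ + at = 0 + (25)(1.5) = 37.5 m/s
Δx = v₀t + ½at² = 0·1.5 + 0.5·25·1.5² = 28.1 m

Phase 2 (coasting upward): v₀ = 37.5 m/s, a = -9.81 m/s².
v = v₀ + at → t = (0 − 37.5) / -9.81 = 3.82 s
v² = v₀² + 2aΔx → Δx = (0² − 37.5²)/(2·-9.81) = 71.7 m
Maximum height = 28.1 + 71.7 = 99.8 m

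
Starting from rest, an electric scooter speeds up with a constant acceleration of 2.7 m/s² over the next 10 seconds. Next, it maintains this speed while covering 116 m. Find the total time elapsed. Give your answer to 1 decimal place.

Phase 1 (accelerating): v₀ = 0 m/s, a = 2.7 m/s².
v = v₀ + at = 0 + (2.7)(10) = 27.0 m/s
Δx = v₀t + ½at² = 0·10 + 0.5·2.7·10² = 135 m

Phase 2 (constant speed): v₀ = 27.0 m/s, a = 0 m/s².
Constant speed: t = d/v = 116/27.0 = 4.30 s
Total time = 10.0 + 4.30 = 14.3 s

14.3 s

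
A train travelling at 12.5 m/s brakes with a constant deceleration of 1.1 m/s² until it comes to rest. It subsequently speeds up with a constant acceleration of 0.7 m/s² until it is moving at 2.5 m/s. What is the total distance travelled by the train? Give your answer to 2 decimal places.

75.49 m

Phase 1 (decelerating): v₀ = 12.5 m/s, a = -1.1 m/s².
v = v₀ + at → t = (0 − 12.5) / -1.1 = 11.4 s
v² = v₀² + 2aΔx → Δx = (0² − 12.5²)/(2·-1.1) = 71.0 m

Phase 2 (accelerating): v₀ = 0 m/s, a = 0.7 m/s².
v = v₀ + at → t = (2.5 − 0) / 0.7 = 3.57 s
v² = v₀² + 2aΔx → Δx = (2.5² − 0²)/(2·0.7) = 4.46 m
Total distance = 71.0 + 4.46 = 75.5 m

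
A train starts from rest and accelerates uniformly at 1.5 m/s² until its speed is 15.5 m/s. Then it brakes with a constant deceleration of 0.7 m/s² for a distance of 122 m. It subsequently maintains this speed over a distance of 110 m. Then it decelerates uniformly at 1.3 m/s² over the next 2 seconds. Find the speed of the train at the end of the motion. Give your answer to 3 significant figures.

Phase 1 (accelerating): v₀ = 0 m/s, a = 1.5 m/s².
v = v₀ + at → t = (15.5 − 0) / 1.5 = 10.3 s
v² = v₀² + 2aΔx → Δx = (15.5² − 0²)/(2·1.5) = 80.1 m

Phase 2 (decelerating): v₀ = 15.5 m/s, a = -0.7 m/s².
v² = v₀² + 2aΔx = 15.5² + 2·-0.7·122 = 69.5 → v = 8.33 m/s
t = (v − v₀)/a = (8.33 − 15.5)/-0.7 = 10.2 s

Phase 3 (constant speed): v₀ = 8.33 m/s, a = 0 m/s².
Constant speed: t = d/v = 110/8.33 = 13.2 s

Phase 4 (decelerating): v₀ = 8.33 m/s, a = -1.3 m/s².
v = v₀ + at = 8.33 + (-1.3)(2) = 5.73 m/s
Δx = v₀t + ½at² = 8.33·2 + 0.5·-1.3·2² = 14.1 m
Final speed = 5.73 m/s

5.73 m/s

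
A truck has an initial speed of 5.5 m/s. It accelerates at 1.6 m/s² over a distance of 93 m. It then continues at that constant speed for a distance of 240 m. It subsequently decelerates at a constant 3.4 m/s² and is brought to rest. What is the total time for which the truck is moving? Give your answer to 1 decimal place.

26.5 s

Phase 1 (accelerating): v₀ = 5.50 m/s, a = 1.6 m/s².
v² = v₀² + 2aΔx = 5.50² + 2·1.6·93 = 328 → v = 18.1 m/s
t = (v − v₀)/a = (18.1 − 5.50)/1.6 = 7.88 s

Phase 2 (constant speed): v₀ = 18.1 m/s, a = 0 m/s².
Constant speed: t = d/v = 240/18.1 = 13.3 s

Phase 3 (decelerating): v₀ = 18.1 m/s, a = -3.4 m/s².
v = v₀ + at → t = (0 − 18.1) / -3.4 = 5.33 s
v² = v₀² + 2aΔx → Δx = (0² − 18.1²)/(2·-3.4) = 48.2 m
Total time = 7.88 + 13.3 + 5.33 = 26.5 s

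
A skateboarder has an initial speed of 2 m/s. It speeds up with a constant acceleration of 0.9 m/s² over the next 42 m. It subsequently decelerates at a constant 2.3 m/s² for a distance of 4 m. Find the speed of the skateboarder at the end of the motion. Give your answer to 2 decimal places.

7.82 m/s

Phase 1 (accelerating): v₀ = 2.00 m/s, a = 0.9 m/s².
v² = v₀² + 2aΔx = 2.00² + 2·0.9·42 = 79.6 → v = 8.92 m/s
t = (v − v₀)/a = (8.92 − 2.00)/0.9 = 7.69 s

Phase 2 (decelerating): v₀ = 8.92 m/s, a = -2.3 m/s².
v² = v₀² + 2aΔx = 8.92² + 2·-2.3·4 = 61.2 → v = 7.82 m/s
t = (v − v₀)/a = (7.82 − 8.92)/-2.3 = 0.478 s
Final speed = 7.82 m/s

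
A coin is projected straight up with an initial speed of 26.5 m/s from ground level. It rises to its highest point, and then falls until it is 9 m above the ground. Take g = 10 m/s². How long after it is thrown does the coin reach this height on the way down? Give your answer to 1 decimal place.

4.9 s

Phase 1 (rising): v₀ = 26.5 m/s, a = -10 m/s².
v = v₀ + at → t = (0 − 26.5) / -10 = 2.65 s
v² = v₀² + 2aΔx → Δx = (0² − 26.5²)/(2·-10) = 35.1 m

Phase 2 (falling): v₀ = 0 m/s, a = -10 m/s².
Falls 26.1 m from rest: t = √(2·26.1/10) = 2.29 s; v = g·t = 22.9 m/s.
Total time = 2.65 + 2.29 = 4.94 s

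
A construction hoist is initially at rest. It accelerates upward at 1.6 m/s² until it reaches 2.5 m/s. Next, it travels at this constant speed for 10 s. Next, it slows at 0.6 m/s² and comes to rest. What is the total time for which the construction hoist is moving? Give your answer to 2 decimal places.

Phase 1 (accelerating): v₀ = 0 m/s, a = 1.6 m/s².
v = v₀ + at → t = (2.5 − 0) / 1.6 = 1.56 s
v² = v₀² + 2aΔx → Δx = (2.5² − 0²)/(2·1.6) = 1.95 m

Phase 2 (constant speed): v₀ = 2.50 m/s, a = 0 m/s².
v = v₀ + at = 2.50 + (0)(10) = 2.50 m/s
Δx = v₀t + ½at² = 2.50·10 + 0.5·0·10² = 25.0 m

Phase 3 (decelerating): v₀ = 2.50 m/s, a = -0.6 m/s².
v = v₀ + at → t = (0 − 2.50) / -0.6 = 4.17 s
v² = v₀² + 2aΔx → Δx = (0² − 2.50²)/(2·-0.6) = 5.21 m
Total time = 1.56 + 10.0 + 4.17 = 15.7 s

15.73 s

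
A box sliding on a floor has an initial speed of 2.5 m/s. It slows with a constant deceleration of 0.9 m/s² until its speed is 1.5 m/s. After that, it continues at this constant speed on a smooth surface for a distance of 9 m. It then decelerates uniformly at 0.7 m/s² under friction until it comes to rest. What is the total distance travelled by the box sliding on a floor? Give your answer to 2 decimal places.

Phase 1 (decelerating): v₀ = 2.50 m/s, a = -0.9 m/s².
v = v₀ + at → t = (1.5 − 2.50) / -0.9 = 1.11 s
v² = v₀² + 2aΔx → Δx = (1.5² − 2.50²)/(2·-0.9) = 2.22 m

Phase 2 (constant speed): v₀ = 1.50 m/s, a = 0 m/s².
Constant speed: t = d/v = 9/1.50 = 6.00 s

Phase 3 (decelerating): v₀ = 1.50 m/s, a = -0.7 m/s².
v = v₀ + at → t = (0 − 1.50) / -0.7 = 2.14 s
v² = v₀² + 2aΔx → Δx = (0² − 1.50²)/(2·-0.7) = 1.61 m
Total distance = 2.22 + 9.00 + 1.61 = 12.8 m

12.83 m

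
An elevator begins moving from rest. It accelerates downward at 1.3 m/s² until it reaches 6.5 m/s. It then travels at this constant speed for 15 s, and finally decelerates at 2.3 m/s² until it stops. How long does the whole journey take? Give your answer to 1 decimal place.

Phase 1 (accelerating): v₀ = 0 m/s, a = 1.3 m/s².
v = v₀ + at → t = (6.5 − 0) / 1.3 = 5.00 s
v² = v₀² + 2aΔx → Δx = (6.5² − 0²)/(2·1.3) = 16.2 m

Phase 2 (constant speed): v₀ = 6.50 m/s, a = 0 m/s².
v = v₀ + at = 6.50 + (0)(15) = 6.50 m/s
Δx = v₀t + ½at² = 6.50·15 + 0.5·0·15² = 97.5 m

Phase 3 (decelerating): v₀ = 6.50 m/s, a = -2.3 m/s².
v = v₀ + at → t = (0 − 6.50) / -2.3 = 2.83 s
v² = v₀² + 2aΔx → Δx = (0² − 6.50²)/(2·-2.3) = 9.18 m
Total time = 5.00 + 15.0 + 2.83 = 22.8 s

22.8 s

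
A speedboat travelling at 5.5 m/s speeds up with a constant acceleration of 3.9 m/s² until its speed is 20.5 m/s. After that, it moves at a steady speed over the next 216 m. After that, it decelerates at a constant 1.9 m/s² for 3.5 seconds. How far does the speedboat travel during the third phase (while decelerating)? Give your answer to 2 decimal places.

Phase 1 (accelerating): v₀ = 5.50 m/s, a = 3.9 m/s².
v = v₀ + at → t = (20.5 − 5.50) / 3.9 = 3.85 s
v² = v₀² + 2aΔx → Δx = (20.5² − 5.50²)/(2·3.9) = 50.0 m

Phase 2 (constant speed): v₀ = 20.5 m/s, a = 0 m/s².
Constant speed: t = d/v = 216/20.5 = 10.5 s

Phase 3 (decelerating): v₀ = 20.5 m/s, a = -1.9 m/s².
v = v₀ + at = 20.5 + (-1.9)(3.5) = 13.9 m/s
Δx = v₀t + ½at² = 20.5·3.5 + 0.5·-1.9·3.5² = 60.1 m
Distance in phase 3 = 60.1 m

60.11 m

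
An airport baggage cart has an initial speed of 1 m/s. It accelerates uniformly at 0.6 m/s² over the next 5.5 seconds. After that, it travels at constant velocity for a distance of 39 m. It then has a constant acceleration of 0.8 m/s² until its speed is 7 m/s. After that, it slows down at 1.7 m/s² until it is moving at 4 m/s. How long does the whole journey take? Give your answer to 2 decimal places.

19.71 s

Phase 1 (accelerating): v₀ = 1.00 m/s, a = 0.6 m/s².
v = v₀ + at = 1.00 + (0.6)(5.5) = 4.30 m/s
Δx = v₀t + ½at² = 1.00·5.5 + 0.5·0.6·5.5² = 14.6 m

Phase 2 (constant speed): v₀ = 4.30 m/s, a = 0 m/s².
Constant speed: t = d/v = 39/4.30 = 9.07 s

Phase 3 (accelerating): v₀ = 4.30 m/s, a = 0.8 m/s².
v = v₀ + at → t = (7 − 4.30) / 0.8 = 3.38 s
v² = v₀² + 2aΔx → Δx = (7² − 4.30²)/(2·0.8) = 19.1 m

Phase 4 (decelerating): v₀ = 7.00 m/s, a = -1.7 m/s².
v = v₀ + at → t = (4 − 7.00) / -1.7 = 1.76 s
v² = v₀² + 2aΔx → Δx = (4² − 7.00²)/(2·-1.7) = 9.71 m
Total time = 5.50 + 9.07 + 3.38 + 1.76 = 19.7 s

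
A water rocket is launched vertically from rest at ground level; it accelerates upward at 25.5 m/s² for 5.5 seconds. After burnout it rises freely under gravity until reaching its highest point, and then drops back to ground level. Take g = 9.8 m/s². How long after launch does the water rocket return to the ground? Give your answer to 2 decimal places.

36.65 s

Phase 1 (powered ascent): v₀ = 0 m/s, a = 25.5 m/s².
v = v₀ + at = 0 + (25.5)(5.5) = 140 m/s
Δx = v₀t + ½at² = 0·5.5 + 0.5·25.5·5.5² = 386 m

Phase 2 (coasting upward): v₀ = 140 m/s, a = -9.8 m/s².
v = v₀ + at → t = (0 − 140) / -9.8 = 14.3 s
v² = v₀² + 2aΔx → Δx = (0² − 140²)/(2·-9.8) = 1000 m

Phase 3 (free fall): v₀ = 0 m/s, a = -9.8 m/s².
Falls 1390 m from rest: t = √(2·1390/9.8) = 16.8 s; v = g·t = 165 m/s.
Total time = 5.50 + 14.3 + 16.8 = 36.6 s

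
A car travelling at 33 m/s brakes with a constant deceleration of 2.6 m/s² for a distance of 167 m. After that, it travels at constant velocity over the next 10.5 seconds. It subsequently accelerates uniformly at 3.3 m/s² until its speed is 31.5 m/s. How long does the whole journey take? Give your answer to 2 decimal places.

Phase 1 (decelerating): v₀ = 33.0 m/s, a = -2.6 m/s².
v² = v₀² + 2aΔx = 33.0² + 2·-2.6·167 = 221 → v = 14.9 m/s
t = (v − v₀)/a = (14.9 − 33.0)/-2.6 = 6.98 s

Phase 2 (constant speed): v₀ = 14.9 m/s, a = 0 m/s².
v = v₀ + at = 14.9 + (0)(10.5) = 14.9 m/s
Δx = v₀t + ½at² = 14.9·10.5 + 0.5·0·10.5² = 156 m

Phase 3 (accelerating): v₀ = 14.9 m/s, a = 3.3 m/s².
v = v₀ + at → t = (31.5 − 14.9) / 3.3 = 5.04 s
v² = v₀² + 2aΔx → Δx = (31.5² − 14.9²)/(2·3.3) = 117 m
Total time = 6.98 + 10.5 + 5.04 = 22.5 s

22.52 s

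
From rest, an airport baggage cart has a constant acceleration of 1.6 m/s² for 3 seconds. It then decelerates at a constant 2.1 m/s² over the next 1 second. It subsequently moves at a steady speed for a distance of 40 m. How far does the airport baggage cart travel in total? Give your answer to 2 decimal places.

Phase 1 (accelerating): v₀ = 0 m/s, a = 1.6 m/s².
v = v₀ + at = 0 + (1.6)(3) = 4.80 m/s
Δx = v₀t + ½at² = 0·3 + 0.5·1.6·3² = 7.20 m

Phase 2 (decelerating): v₀ = 4.80 m/s, a = -2.1 m/s².
v = v₀ + at = 4.80 + (-2.1)(1) = 2.70 m/s
Δx = v₀t + ½at² = 4.80·1 + 0.5·-2.1·1² = 3.75 m

Phase 3 (constant speed): v₀ = 2.70 m/s, a = 0 m/s².
Constant speed: t = d/v = 40/2.70 = 14.8 s
Total distance = 7.20 + 3.75 + 40.0 = 51.0 m

50.95 m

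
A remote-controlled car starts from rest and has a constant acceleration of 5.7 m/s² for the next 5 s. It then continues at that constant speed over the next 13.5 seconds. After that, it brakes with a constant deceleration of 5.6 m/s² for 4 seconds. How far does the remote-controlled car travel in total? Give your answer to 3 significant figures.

Phase 1 (accelerating): v₀ = 0 m/s, a = 5.7 m/s².
v = v₀ + at = 0 + (5.7)(5) = 28.5 m/s
Δx = v₀t + ½at² = 0·5 + 0.5·5.7·5² = 71.2 m

Phase 2 (constant speed): v₀ = 28.5 m/s, a = 0 m/s².
v = v₀ + at = 28.5 + (0)(13.5) = 28.5 m/s
Δx = v₀t + ½at² = 28.5·13.5 + 0.5·0·13.5² = 385 m

Phase 3 (decelerating): v₀ = 28.5 m/s, a = -5.6 m/s².
v = v₀ + at = 28.5 + (-5.6)(4) = 6.10 m/s
Δx = v₀t + ½at² = 28.5·4 + 0.5·-5.6·4² = 69.2 m
Total distance = 71.2 + 385 + 69.2 = 525 m

525 m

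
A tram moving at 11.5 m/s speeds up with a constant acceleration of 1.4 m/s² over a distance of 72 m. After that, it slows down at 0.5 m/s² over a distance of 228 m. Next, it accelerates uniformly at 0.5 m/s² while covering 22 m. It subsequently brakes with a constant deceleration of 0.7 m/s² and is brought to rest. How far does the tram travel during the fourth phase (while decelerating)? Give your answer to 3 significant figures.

Phase 1 (accelerating): v₀ = 11.5 m/s, a = 1.4 m/s².
v² = v₀² + 2aΔx = 11.5² + 2·1.4·72 = 334 → v = 18.3 m/s
t = (v − v₀)/a = (18.3 − 11.5)/1.4 = 4.84 s

Phase 2 (decelerating): v₀ = 18.3 m/s, a = -0.5 m/s².
v² = v₀² + 2aΔx = 18.3² + 2·-0.5·228 = 106 → v = 10.3 m/s
t = (v − v₀)/a = (10.3 − 18.3)/-0.5 = 16.0 s

Phase 3 (accelerating): v₀ = 10.3 m/s, a = 0.5 m/s².
v² = v₀² + 2aΔx = 10.3² + 2·0.5·22 = 128 → v = 11.3 m/s
t = (v − v₀)/a = (11.3 − 10.3)/0.5 = 2.04 s

Phase 4 (decelerating): v₀ = 11.3 m/s, a = -0.7 m/s².
v = v₀ + at → t = (0 − 11.3) / -0.7 = 16.2 s
v² = v₀² + 2aΔx → Δx = (0² − 11.3²)/(2·-0.7) = 91.3 m
Distance in phase 4 = 91.3 m

91.3 m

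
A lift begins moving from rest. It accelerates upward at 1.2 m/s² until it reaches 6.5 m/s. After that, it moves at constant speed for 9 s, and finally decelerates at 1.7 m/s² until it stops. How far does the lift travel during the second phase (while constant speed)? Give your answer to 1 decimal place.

58.5 m

Phase 1 (accelerating): v₀ = 0 m/s, a = 1.2 m/s².
v = v₀ + at → t = (6.5 − 0) / 1.2 = 5.42 s
v² = v₀² + 2aΔx → Δx = (6.5² − 0²)/(2·1.2) = 17.6 m

Phase 2 (constant speed): v₀ = 6.50 m/s, a = 0 m/s².
v = v₀ + at = 6.50 + (0)(9) = 6.50 m/s
Δx = v₀t + ½at² = 6.50·9 + 0.5·0·9² = 58.5 m
Distance in phase 2 = 58.5 m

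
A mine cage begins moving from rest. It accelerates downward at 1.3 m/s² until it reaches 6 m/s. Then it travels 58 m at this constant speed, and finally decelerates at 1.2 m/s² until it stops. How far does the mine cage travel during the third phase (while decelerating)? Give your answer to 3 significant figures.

Phase 1 (accelerating): v₀ = 0 m/s, a = 1.3 m/s².
v = v₀ + at → t = (6 − 0) / 1.3 = 4.62 s
v² = v₀² + 2aΔx → Δx = (6² − 0²)/(2·1.3) = 13.8 m

Phase 2 (constant speed): v₀ = 6.00 m/s, a = 0 m/s².
Constant speed: t = d/v = 58/6.00 = 9.67 s

Phase 3 (decelerating): v₀ = 6.00 m/s, a = -1.2 m/s².
v = v₀ + at → t = (0 − 6.00) / -1.2 = 5.00 s
v² = v₀² + 2aΔx → Δx = (0² − 6.00²)/(2·-1.2) = 15.0 m
Distance in phase 3 = 15.0 m

15.0 m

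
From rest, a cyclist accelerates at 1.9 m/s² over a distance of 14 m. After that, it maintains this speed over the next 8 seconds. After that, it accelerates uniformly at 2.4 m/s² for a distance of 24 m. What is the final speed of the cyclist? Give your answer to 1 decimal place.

13.0 m/s

Phase 1 (accelerating): v₀ = 0 m/s, a = 1.9 m/s².
v² = v₀² + 2aΔx = 0² + 2·1.9·14 = 53.2 → v = 7.29 m/s
t = (v − v₀)/a = (7.29 − 0)/1.9 = 3.84 s

Phase 2 (constant speed): v₀ = 7.29 m/s, a = 0 m/s².
v = v₀ + at = 7.29 + (0)(8) = 7.29 m/s
Δx = v₀t + ½at² = 7.29·8 + 0.5·0·8² = 58.4 m

Phase 3 (accelerating): v₀ = 7.29 m/s, a = 2.4 m/s².
v² = v₀² + 2aΔx = 7.29² + 2·2.4·24 = 168 → v = 13.0 m/s
t = (v − v₀)/a = (13.0 − 7.29)/2.4 = 2.37 s
Final speed = 13.0 m/s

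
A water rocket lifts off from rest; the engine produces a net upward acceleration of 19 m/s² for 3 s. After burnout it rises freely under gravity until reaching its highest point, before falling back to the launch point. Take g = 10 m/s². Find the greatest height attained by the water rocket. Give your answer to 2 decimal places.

Phase 1 (powered ascent): v₀ = 0 m/s, a = 19 m/s².
v = v₀ + at = 0 + (19)(3) = 57.0 m/s
Δx = v₀t + ½at² = 0·3 + 0.5·19·3² = 85.5 m

Phase 2 (coasting upward): v₀ = 57.0 m/s, a = -10 m/s².
v = v₀ + at → t = (0 − 57.0) / -10 = 5.70 s
v² = v₀² + 2aΔx → Δx = (0² − 57.0²)/(2·-10) = 162 m
Maximum height = 85.5 + 162 = 248 m

247.95 m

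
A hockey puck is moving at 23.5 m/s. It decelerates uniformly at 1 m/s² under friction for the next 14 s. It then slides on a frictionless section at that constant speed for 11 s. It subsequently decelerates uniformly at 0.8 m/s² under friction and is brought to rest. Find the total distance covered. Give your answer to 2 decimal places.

391.91 m

Phase 1 (decelerating): v₀ = 23.5 m/s, a = -1 m/s².
v = v₀ + at = 23.5 + (-1)(14) = 9.50 m/s
Δx = v₀t + ½at² = 23.5·14 + 0.5·-1·14² = 231 m

Phase 2 (constant speed): v₀ = 9.50 m/s, a = 0 m/s².
v = v₀ + at = 9.50 + (0)(11) = 9.50 m/s
Δx = v₀t + ½at² = 9.50·11 + 0.5·0·11² = 104 m

Phase 3 (decelerating): v₀ = 9.50 m/s, a = -0.8 m/s².
v = v₀ + at → t = (0 − 9.50) / -0.8 = 11.9 s
v² = v₀² + 2aΔx → Δx = (0² − 9.50²)/(2·-0.8) = 56.4 m
Total distance = 231 + 104 + 56.4 = 392 m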